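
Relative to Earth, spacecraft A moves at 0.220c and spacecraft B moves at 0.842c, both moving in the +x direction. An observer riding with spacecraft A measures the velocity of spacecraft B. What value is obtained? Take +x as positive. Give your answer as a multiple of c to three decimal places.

+0.763c

β_A = 0.220, β_B = 0.842.
Transform to A's frame with the inverse velocity-addition law: u' = (u − v)/(1 − uv/c²), taking u = β_B and v = β_A.
u' = (0.842 − 0.220) / (1 − (0.220)(0.842)) = 0.6220/0.8148 = 0.7634.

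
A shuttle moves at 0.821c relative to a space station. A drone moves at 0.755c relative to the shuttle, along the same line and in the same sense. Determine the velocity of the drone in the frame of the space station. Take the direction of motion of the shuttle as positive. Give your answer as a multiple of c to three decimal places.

With v = 0.821 and u' = 0.755 (in units of c),
u = (u' + v)/(1 + u'v/c²):
u = (0.755 + 0.821) / (1 + 0.755·0.821) = 1.5760/1.6199 = 0.9729
(Galilean addition would give +1.576c, exceeding c.)

0.973c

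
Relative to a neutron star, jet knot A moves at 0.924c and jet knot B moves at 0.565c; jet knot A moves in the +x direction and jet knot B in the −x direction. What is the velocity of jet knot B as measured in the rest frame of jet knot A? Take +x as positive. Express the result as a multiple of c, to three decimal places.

-0.978c

β_A = 0.924, β_B = -0.565.
Transform to A's frame with the inverse velocity-addition law: u' = (u − v)/(1 − uv/c²), taking u = β_B and v = β_A.
u' = (-0.565 − 0.924) / (1 − (0.924)(-0.565)) = -1.4890/1.5221 = -0.9783.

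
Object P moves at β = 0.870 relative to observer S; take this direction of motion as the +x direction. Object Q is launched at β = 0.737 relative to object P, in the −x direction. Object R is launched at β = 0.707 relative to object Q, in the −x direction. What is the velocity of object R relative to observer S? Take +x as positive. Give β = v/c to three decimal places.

Apply u = (u' + v)/(1 + u'v/c²) successively, working outward toward observer S.
Start: velocity of object P relative to observer S = 0.8700c.
Compose with object Q (u' = -0.737 in object P frame): u_1 = (-0.737 + 0.870) / (1 + (-0.737)·0.870) = 0.1330/0.3588 = 0.3707.
Compose with object R (u' = -0.707 in object Q frame): u_2 = (-0.707 + 0.371) / (1 + (-0.707)·0.371) = -0.3363/0.7379 = -0.4558.

β = -0.456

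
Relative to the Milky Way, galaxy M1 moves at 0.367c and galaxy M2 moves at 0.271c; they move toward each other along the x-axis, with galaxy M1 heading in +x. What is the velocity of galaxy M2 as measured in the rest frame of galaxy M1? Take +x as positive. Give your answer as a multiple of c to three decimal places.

β_A = 0.367, β_B = -0.271.
Transform to A's frame with the inverse velocity-addition law: u' = (u − v)/(1 − uv/c²), taking u = β_B and v = β_A.
u' = (-0.271 − 0.367) / (1 − (0.367)(-0.271)) = -0.6380/1.0995 = -0.5803.

-0.580c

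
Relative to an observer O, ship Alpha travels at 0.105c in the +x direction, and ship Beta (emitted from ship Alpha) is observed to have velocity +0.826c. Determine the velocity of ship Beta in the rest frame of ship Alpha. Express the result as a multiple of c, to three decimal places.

Invert the composition law: u' = (u − v)/(1 − uv/c²).
u' = (0.826 − 0.105) / (1 − (0.826)(0.105)) = 0.7210/0.9133 = 0.7895.

+0.789c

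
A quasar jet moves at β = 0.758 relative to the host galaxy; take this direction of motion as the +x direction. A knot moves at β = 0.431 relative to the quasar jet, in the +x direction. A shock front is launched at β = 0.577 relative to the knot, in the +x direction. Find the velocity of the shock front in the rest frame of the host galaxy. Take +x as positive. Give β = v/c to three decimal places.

Apply u = (u' + v)/(1 + u'v/c²) successively, working outward toward the host galaxy.
Start: velocity of the quasar jet relative to the host galaxy = 0.7580c.
Compose with the knot (u' = 0.431 in the quasar jet frame): u_1 = (0.431 + 0.758) / (1 + 0.431·0.758) = 1.1890/1.3267 = 0.8962.
Compose with the shock front (u' = 0.577 in the knot frame): u_2 = (0.577 + 0.896) / (1 + 0.577·0.896) = 1.4732/1.5171 = 0.9711.

β = 0.971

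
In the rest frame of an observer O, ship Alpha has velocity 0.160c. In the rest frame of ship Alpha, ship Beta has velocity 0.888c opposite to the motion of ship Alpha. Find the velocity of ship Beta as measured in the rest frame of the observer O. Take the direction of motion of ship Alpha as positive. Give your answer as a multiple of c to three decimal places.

-0.849c

With v = 0.160 and u' = -0.888 (in units of c),
u = (u' + v)/(1 + u'v/c²):
u = (-0.888 + 0.160) / (1 + (-0.888)·0.160) = -0.7280/0.8579 = -0.8486
(Galilean addition would give -0.728c.)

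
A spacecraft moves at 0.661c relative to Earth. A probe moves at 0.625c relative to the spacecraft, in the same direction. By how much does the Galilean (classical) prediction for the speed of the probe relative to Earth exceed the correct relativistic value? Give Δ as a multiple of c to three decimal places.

Galilean: u_cl = 0.625 + 0.661 = 1.2860.
Relativistic: u_rel = (0.625 + 0.661) / (1 + 0.625·0.661) = 1.2860/1.4131 = 0.9100.
Δ = 1.2860 − 0.9100 = 0.3760.
(The classical prediction exceeds c; the relativistic result does not.)

Δ = 0.376c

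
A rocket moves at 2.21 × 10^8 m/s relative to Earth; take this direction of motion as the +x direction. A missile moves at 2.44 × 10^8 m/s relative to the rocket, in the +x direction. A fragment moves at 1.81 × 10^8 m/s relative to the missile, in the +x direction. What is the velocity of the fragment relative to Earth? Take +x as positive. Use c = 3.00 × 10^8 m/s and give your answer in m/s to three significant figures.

2.98 × 10^8 m/s

Apply u = (u' + v)/(1 + u'v/c²) successively, working outward toward Earth.
(Dividing each given speed by c = 3.00 × 10^8 m/s to work in units of c.)
Start: velocity of the rocket relative to Earth = 0.7367c.
Compose with the missile (u' = 0.813 in the rocket frame): u_1 = (0.813 + 0.737) / (1 + 0.813·0.737) = 1.5500/1.5992 = 0.9693.
Compose with the fragment (u' = 0.603 in the missile frame): u_2 = (0.603 + 0.969) / (1 + 0.603·0.969) = 1.5726/1.5848 = 0.9923.
So u = 0.9923 × 3.00 × 10^8 m/s.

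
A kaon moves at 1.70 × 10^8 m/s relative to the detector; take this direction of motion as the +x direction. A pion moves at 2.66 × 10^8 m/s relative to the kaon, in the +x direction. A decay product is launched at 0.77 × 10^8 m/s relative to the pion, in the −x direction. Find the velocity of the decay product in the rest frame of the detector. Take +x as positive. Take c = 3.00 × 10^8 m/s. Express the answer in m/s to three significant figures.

Apply u = (u' + v)/(1 + u'v/c²) successively, working outward toward the detector.
(Dividing each given speed by c = 3.00 × 10^8 m/s to work in units of c.)
Start: velocity of the kaon relative to the detector = 0.5667c.
Compose with the pion (u' = 0.887 in the kaon frame): u_1 = (0.887 + 0.567) / (1 + 0.887·0.567) = 1.4533/1.5024 = 0.9673.
Compose with the decay product (u' = -0.257 in the pion frame): u_2 = (-0.257 + 0.967) / (1 + (-0.257)·0.967) = 0.7106/0.7517 = 0.9454.
So u = 0.9454 × 3.00 × 10^8 m/s.

+2.84 × 10^8 m/s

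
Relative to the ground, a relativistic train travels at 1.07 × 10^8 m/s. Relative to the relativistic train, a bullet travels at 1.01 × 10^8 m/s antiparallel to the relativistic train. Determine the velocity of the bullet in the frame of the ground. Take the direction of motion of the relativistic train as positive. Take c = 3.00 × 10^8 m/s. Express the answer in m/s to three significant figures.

In units of c (dividing by 3.00 × 10^8 m/s): v = 0.357, u' = -0.337.
u = (u' + v)/(1 + u'v/c²):
u = (-0.337 + 0.357) / (1 + (-0.337)·0.357) = 0.0200/0.8799 = 0.0227
Converting back: u = 0.0227 × 3.00 × 10^8 m/s.

+6.82 × 10^6 m/s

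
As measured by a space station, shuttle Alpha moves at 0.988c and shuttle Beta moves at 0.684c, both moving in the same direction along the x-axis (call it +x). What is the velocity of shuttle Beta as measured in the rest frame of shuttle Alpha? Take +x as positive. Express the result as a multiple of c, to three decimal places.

-0.938c

β_A = 0.988, β_B = 0.684.
Transform to A's frame with the inverse velocity-addition law: u' = (u − v)/(1 − uv/c²), taking u = β_B and v = β_A.
u' = (0.684 − 0.988) / (1 − (0.988)(0.684)) = -0.3040/0.3242 = -0.9377.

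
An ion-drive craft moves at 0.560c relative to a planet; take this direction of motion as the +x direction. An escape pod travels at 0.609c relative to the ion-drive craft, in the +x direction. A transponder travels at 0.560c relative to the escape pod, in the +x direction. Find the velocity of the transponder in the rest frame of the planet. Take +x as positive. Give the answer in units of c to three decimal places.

Apply u = (u' + v)/(1 + u'v/c²) successively, working outward toward the planet.
Start: velocity of the ion-drive craft relative to the planet = 0.5600c.
Compose with the escape pod (u' = 0.609 in the ion-drive craft frame): u_1 = (0.609 + 0.560) / (1 + 0.609·0.560) = 1.1690/1.3410 = 0.8717.
Compose with the transponder (u' = 0.560 in the escape pod frame): u_2 = (0.560 + 0.872) / (1 + 0.560·0.872) = 1.4317/1.4882 = 0.9621.

0.962c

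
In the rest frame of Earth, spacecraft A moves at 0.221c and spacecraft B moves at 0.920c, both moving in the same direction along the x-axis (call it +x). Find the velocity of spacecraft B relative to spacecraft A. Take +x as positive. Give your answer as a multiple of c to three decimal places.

β_A = 0.221, β_B = 0.920.
Transform to A's frame with the inverse velocity-addition law: u' = (u − v)/(1 − uv/c²), taking u = β_B and v = β_A.
u' = (0.920 − 0.221) / (1 − (0.221)(0.920)) = 0.6990/0.7967 = 0.8774.

+0.877c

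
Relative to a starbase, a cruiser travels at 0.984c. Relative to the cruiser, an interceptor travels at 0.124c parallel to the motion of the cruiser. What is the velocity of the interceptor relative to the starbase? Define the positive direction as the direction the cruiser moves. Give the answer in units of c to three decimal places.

With v = 0.984 and u' = 0.124 (in units of c),
u = (u' + v)/(1 + u'v/c²):
u = (0.124 + 0.984) / (1 + 0.124·0.984) = 1.1080/1.1220 = 0.9875
(Galilean addition would give +1.108c, exceeding c.)

0.988c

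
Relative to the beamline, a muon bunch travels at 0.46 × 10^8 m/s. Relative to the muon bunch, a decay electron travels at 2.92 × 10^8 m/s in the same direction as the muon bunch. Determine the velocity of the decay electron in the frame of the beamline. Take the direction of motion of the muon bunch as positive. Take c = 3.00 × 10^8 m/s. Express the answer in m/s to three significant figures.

2.94 × 10^8 m/s

In units of c (dividing by 3.00 × 10^8 m/s): v = 0.153, u' = 0.973.
u = (u' + v)/(1 + u'v/c²):
u = (0.973 + 0.153) / (1 + 0.973·0.153) = 1.1267/1.1492 = 0.9804
(Galilean addition would give +1.127c, exceeding c.)
Converting back: u = 0.9804 × 3.00 × 10^8 m/s.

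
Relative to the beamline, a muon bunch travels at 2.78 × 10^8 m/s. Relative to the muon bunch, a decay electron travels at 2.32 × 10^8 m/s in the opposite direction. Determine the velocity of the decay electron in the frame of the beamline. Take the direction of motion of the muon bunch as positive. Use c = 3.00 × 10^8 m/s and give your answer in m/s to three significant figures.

+1.62 × 10^8 m/s

In units of c (dividing by 3.00 × 10^8 m/s): v = 0.927, u' = -0.773.
u = (u' + v)/(1 + u'v/c²):
u = (-0.773 + 0.927) / (1 + (-0.773)·0.927) = 0.1533/0.2834 = 0.5411
(Galilean addition would give +0.153c.)
Converting back: u = 0.5411 × 3.00 × 10^8 m/s.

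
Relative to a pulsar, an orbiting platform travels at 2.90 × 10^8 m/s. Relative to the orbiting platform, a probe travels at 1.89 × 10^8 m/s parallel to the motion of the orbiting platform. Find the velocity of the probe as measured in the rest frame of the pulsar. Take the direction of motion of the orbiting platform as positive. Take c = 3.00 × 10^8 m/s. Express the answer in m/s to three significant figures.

2.98 × 10^8 m/s

In units of c (dividing by 3.00 × 10^8 m/s): v = 0.967, u' = 0.630.
u = (u' + v)/(1 + u'v/c²):
u = (0.630 + 0.967) / (1 + 0.630·0.967) = 1.5967/1.6090 = 0.9923
(Galilean addition would give +1.597c, exceeding c.)
Converting back: u = 0.9923 × 3.00 × 10^8 m/s.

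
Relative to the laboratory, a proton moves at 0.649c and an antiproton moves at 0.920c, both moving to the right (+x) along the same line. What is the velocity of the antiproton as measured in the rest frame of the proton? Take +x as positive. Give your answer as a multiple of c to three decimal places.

β_A = 0.649, β_B = 0.920.
Transform to A's frame with the inverse velocity-addition law: u' = (u − v)/(1 − uv/c²), taking u = β_B and v = β_A.
u' = (0.920 − 0.649) / (1 − (0.649)(0.920)) = 0.2710/0.4029 = 0.6726.

+0.673c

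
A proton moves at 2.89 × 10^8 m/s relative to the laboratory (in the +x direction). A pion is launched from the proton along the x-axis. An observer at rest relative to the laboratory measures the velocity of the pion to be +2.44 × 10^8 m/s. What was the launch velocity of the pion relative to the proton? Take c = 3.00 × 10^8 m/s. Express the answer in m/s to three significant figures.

v = 0.963c, u = 0.813c.
Invert the composition law: u' = (u − v)/(1 − uv/c²).
u' = (0.813 − 0.963) / (1 − (0.813)(0.963)) = -0.1500/0.2165 = -0.6929.
u' = -0.6929 × 3.00 × 10^8 m/s.

-2.08 × 10^8 m/s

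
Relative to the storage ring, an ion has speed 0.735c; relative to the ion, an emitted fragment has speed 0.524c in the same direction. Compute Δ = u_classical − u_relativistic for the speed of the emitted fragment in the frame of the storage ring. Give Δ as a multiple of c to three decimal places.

Galilean: u_cl = 0.524 + 0.735 = 1.2590.
Relativistic: u_rel = (0.524 + 0.735) / (1 + 0.524·0.735) = 1.2590/1.3851 = 0.9089.
Δ = 1.2590 − 0.9089 = 0.3501.
(The classical prediction exceeds c; the relativistic result does not.)

Δ = 0.350c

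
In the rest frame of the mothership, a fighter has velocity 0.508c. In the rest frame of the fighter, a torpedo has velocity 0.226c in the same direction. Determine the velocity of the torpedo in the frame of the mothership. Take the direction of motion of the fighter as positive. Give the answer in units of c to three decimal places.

0.658c

With v = 0.508 and u' = 0.226 (in units of c),
u = (u' + v)/(1 + u'v/c²):
u = (0.226 + 0.508) / (1 + 0.226·0.508) = 0.7340/1.1148 = 0.6584
(Galilean addition would give +0.734c.)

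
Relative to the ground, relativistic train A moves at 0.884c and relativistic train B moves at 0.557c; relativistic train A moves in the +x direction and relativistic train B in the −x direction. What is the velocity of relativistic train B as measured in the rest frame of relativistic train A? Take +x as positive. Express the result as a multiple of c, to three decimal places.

-0.966c

β_A = 0.884, β_B = -0.557.
Transform to A's frame with the inverse velocity-addition law: u' = (u − v)/(1 − uv/c²), taking u = β_B and v = β_A.
u' = (-0.557 − 0.884) / (1 − (0.884)(-0.557)) = -1.4410/1.4924 = -0.9656.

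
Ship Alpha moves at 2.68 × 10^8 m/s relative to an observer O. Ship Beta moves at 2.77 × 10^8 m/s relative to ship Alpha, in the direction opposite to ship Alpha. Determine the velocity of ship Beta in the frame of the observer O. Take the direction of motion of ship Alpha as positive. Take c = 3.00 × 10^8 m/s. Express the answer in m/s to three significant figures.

In units of c (dividing by 3.00 × 10^8 m/s): v = 0.893, u' = -0.923.
u = (u' + v)/(1 + u'v/c²):
u = (-0.923 + 0.893) / (1 + (-0.923)·0.893) = -0.0300/0.1752 = -0.1713
Converting back: u = -0.1713 × 3.00 × 10^8 m/s.

-5.14 × 10^7 m/s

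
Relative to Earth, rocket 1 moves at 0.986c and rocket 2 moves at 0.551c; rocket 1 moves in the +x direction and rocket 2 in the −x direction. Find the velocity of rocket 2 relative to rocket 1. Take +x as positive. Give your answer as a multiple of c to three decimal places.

β_A = 0.986, β_B = -0.551.
Transform to A's frame with the inverse velocity-addition law: u' = (u − v)/(1 − uv/c²), taking u = β_B and v = β_A.
u' = (-0.551 − 0.986) / (1 − (0.986)(-0.551)) = -1.5370/1.5433 = -0.9959.

-0.996c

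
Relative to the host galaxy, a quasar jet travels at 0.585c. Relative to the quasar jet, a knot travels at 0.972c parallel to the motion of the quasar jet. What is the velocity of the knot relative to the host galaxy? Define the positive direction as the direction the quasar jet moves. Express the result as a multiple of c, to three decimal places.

0.993c

With v = 0.585 and u' = 0.972 (in units of c),
u = (u' + v)/(1 + u'v/c²):
u = (0.972 + 0.585) / (1 + 0.972·0.585) = 1.5570/1.5686 = 0.9926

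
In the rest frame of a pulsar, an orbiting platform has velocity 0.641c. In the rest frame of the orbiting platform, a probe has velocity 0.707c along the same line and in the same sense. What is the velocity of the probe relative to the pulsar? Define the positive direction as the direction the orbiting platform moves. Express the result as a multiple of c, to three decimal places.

0.928c

With v = 0.641 and u' = 0.707 (in units of c),
u = (u' + v)/(1 + u'v/c²):
u = (0.707 + 0.641) / (1 + 0.707·0.641) = 1.3480/1.4532 = 0.9276
(Galilean addition would give +1.348c, exceeding c.)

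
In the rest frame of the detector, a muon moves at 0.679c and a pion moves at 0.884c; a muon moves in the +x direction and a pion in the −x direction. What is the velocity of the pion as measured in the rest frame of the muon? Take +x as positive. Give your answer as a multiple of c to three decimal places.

β_A = 0.679, β_B = -0.884.
Transform to A's frame with the inverse velocity-addition law: u' = (u − v)/(1 − uv/c²), taking u = β_B and v = β_A.
u' = (-0.884 − 0.679) / (1 − (0.679)(-0.884)) = -1.5630/1.6002 = -0.9767.

-0.977c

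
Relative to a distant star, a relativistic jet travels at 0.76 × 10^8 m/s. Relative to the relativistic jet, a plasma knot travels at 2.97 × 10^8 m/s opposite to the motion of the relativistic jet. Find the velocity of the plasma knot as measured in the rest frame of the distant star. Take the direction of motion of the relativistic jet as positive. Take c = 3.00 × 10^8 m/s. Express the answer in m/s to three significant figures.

-2.95 × 10^8 m/s

In units of c (dividing by 3.00 × 10^8 m/s): v = 0.253, u' = -0.990.
u = (u' + v)/(1 + u'v/c²):
u = (-0.990 + 0.253) / (1 + (-0.990)·0.253) = -0.7367/0.7492 = -0.9833
(Galilean addition would give -0.737c.)
Converting back: u = -0.9833 × 3.00 × 10^8 m/s.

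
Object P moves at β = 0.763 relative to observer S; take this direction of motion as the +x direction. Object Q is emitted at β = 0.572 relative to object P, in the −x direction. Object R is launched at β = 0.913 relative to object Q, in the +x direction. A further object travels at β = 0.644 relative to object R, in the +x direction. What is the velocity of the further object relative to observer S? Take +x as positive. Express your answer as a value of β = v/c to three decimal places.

Apply u = (u' + v)/(1 + u'v/c²) successively, working outward toward observer S.
Start: velocity of object P relative to observer S = 0.7630c.
Compose with object Q (u' = -0.572 in object P frame): u_1 = (-0.572 + 0.763) / (1 + (-0.572)·0.763) = 0.1910/0.5636 = 0.3389.
Compose with object R (u' = 0.913 in object Q frame): u_2 = (0.913 + 0.339) / (1 + 0.913·0.339) = 1.2519/1.3094 = 0.9561.
Compose with the further object (u' = 0.644 in object R frame): u_3 = (0.644 + 0.956) / (1 + 0.644·0.956) = 1.6001/1.6157 = 0.9903.

β = +0.990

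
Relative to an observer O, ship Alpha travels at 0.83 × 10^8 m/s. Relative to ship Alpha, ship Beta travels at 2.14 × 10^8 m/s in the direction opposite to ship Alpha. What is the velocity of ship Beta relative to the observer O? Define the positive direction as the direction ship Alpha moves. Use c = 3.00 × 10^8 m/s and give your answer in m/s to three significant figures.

-1.63 × 10^8 m/s

In units of c (dividing by 3.00 × 10^8 m/s): v = 0.277, u' = -0.713.
u = (u' + v)/(1 + u'v/c²):
u = (-0.713 + 0.277) / (1 + (-0.713)·0.277) = -0.4367/0.8026 = -0.5440
Converting back: u = -0.5440 × 3.00 × 10^8 m/s.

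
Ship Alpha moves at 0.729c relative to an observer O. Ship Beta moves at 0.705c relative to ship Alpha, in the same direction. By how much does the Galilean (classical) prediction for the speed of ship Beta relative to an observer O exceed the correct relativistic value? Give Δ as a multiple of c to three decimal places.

Galilean: u_cl = 0.705 + 0.729 = 1.4340.
Relativistic: u_rel = (0.705 + 0.729) / (1 + 0.705·0.729) = 1.4340/1.5139 = 0.9472.
Δ = 1.4340 − 0.9472 = 0.4868.
(The classical prediction exceeds c; the relativistic result does not.)

Δ = 0.487c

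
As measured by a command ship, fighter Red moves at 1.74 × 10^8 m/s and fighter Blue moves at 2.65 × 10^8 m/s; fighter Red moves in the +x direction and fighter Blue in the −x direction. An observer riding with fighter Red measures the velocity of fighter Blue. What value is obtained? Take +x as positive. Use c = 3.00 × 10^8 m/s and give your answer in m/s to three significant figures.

β_A = 0.580, β_B = -0.883 (dividing each by c = 3.00 × 10^8 m/s).
Transform to A's frame with the inverse velocity-addition law: u' = (u − v)/(1 − uv/c²), taking u = β_B and v = β_A.
u' = (-0.883 − 0.580) / (1 − (0.580)(-0.883)) = -1.4633/1.5123 = -0.9676.
u' = -0.9676 × 3.00 × 10^8 m/s.

-2.90 × 10^8 m/s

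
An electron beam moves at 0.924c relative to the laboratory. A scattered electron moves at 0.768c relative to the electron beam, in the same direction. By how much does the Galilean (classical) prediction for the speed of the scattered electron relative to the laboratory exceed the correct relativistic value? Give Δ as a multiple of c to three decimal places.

Δ = 0.702c

Galilean: u_cl = 0.768 + 0.924 = 1.6920.
Relativistic: u_rel = (0.768 + 0.924) / (1 + 0.768·0.924) = 1.6920/1.7096 = 0.9897.
Δ = 1.6920 − 0.9897 = 0.7023.
(The classical prediction exceeds c; the relativistic result does not.)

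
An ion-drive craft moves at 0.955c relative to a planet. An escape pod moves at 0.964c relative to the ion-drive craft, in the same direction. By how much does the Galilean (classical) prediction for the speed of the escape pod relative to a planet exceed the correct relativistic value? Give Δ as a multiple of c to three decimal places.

Δ = 0.920c

Galilean: u_cl = 0.964 + 0.955 = 1.9190.
Relativistic: u_rel = (0.964 + 0.955) / (1 + 0.964·0.955) = 1.9190/1.9206 = 0.9992.
Δ = 1.9190 − 0.9992 = 0.9198.
(The classical prediction exceeds c; the relativistic result does not.)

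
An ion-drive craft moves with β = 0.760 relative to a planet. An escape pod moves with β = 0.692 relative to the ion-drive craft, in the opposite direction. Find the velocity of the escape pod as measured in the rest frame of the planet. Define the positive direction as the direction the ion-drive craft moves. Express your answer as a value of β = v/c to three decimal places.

With v = 0.760 and u' = -0.692 (in units of c),
u = (u' + v)/(1 + u'v/c²):
u = (-0.692 + 0.760) / (1 + (-0.692)·0.760) = 0.0680/0.4741 = 0.1434
(Galilean addition would give +0.068c.)

β = +0.143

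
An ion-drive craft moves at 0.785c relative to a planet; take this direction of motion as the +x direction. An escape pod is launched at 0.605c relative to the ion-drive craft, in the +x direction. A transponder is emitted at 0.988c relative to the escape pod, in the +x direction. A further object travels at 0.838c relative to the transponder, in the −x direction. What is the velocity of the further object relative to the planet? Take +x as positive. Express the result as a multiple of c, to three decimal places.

Apply u = (u' + v)/(1 + u'v/c²) successively, working outward toward the planet.
Start: velocity of the ion-drive craft relative to the planet = 0.7850c.
Compose with the escape pod (u' = 0.605 in the ion-drive craft frame): u_1 = (0.605 + 0.785) / (1 + 0.605·0.785) = 1.3900/1.4749 = 0.9424.
Compose with the transponder (u' = 0.988 in the escape pod frame): u_2 = (0.988 + 0.942) / (1 + 0.988·0.942) = 1.9304/1.9311 = 0.9996.
Compose with the further object (u' = -0.838 in the transponder frame): u_3 = (-0.838 + 1.000) / (1 + (-0.838)·1.000) = 0.1616/0.1623 = 0.9959.

+0.996c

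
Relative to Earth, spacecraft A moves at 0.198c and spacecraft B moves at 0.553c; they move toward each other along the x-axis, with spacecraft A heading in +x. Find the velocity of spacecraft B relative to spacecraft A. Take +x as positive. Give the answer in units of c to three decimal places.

β_A = 0.198, β_B = -0.553.
Transform to A's frame with the inverse velocity-addition law: u' = (u − v)/(1 − uv/c²), taking u = β_B and v = β_A.
u' = (-0.553 − 0.198) / (1 − (0.198)(-0.553)) = -0.7510/1.1095 = -0.6769.

-0.677c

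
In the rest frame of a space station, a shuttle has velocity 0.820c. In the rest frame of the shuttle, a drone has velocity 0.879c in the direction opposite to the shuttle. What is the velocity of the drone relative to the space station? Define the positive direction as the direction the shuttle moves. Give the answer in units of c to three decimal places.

-0.211c

With v = 0.820 and u' = -0.879 (in units of c),
u = (u' + v)/(1 + u'v/c²):
u = (-0.879 + 0.820) / (1 + (-0.879)·0.820) = -0.0590/0.2792 = -0.2113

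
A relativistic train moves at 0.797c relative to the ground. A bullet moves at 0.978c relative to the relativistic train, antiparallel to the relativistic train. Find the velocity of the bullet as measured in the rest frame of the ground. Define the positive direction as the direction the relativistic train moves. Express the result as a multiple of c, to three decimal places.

-0.821c

With v = 0.797 and u' = -0.978 (in units of c),
u = (u' + v)/(1 + u'v/c²):
u = (-0.978 + 0.797) / (1 + (-0.978)·0.797) = -0.1810/0.2205 = -0.8207
(Galilean addition would give -0.181c.)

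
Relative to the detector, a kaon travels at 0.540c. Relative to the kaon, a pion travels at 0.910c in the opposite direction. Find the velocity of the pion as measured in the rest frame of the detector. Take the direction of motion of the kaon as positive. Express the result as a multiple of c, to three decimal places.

With v = 0.540 and u' = -0.910 (in units of c),
u = (u' + v)/(1 + u'v/c²):
u = (-0.910 + 0.540) / (1 + (-0.910)·0.540) = -0.3700/0.5086 = -0.7275

-0.727c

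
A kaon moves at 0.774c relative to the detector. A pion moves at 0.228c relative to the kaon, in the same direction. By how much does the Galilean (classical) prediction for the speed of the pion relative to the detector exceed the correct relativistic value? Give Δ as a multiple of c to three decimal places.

Δ = 0.150c

Galilean: u_cl = 0.228 + 0.774 = 1.0020.
Relativistic: u_rel = (0.228 + 0.774) / (1 + 0.228·0.774) = 1.0020/1.1765 = 0.8517.
Δ = 1.0020 − 0.8517 = 0.1503.
(The classical prediction exceeds c; the relativistic result does not.)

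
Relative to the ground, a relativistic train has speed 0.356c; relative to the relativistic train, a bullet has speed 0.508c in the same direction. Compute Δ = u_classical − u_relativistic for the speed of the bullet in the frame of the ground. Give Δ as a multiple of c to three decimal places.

Galilean: u_cl = 0.508 + 0.356 = 0.8640.
Relativistic: u_rel = (0.508 + 0.356) / (1 + 0.508·0.356) = 0.8640/1.1808 = 0.7317.
Δ = 0.8640 − 0.7317 = 0.1323.

Δ = 0.132c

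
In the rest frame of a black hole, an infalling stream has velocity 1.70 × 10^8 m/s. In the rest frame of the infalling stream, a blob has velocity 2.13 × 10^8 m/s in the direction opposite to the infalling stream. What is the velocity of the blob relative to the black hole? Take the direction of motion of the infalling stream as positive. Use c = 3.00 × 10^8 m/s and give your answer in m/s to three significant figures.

In units of c (dividing by 3.00 × 10^8 m/s): v = 0.567, u' = -0.710.
u = (u' + v)/(1 + u'v/c²):
u = (-0.710 + 0.567) / (1 + (-0.710)·0.567) = -0.1433/0.5977 = -0.2398
Converting back: u = -0.2398 × 3.00 × 10^8 m/s.

-7.19 × 10^7 m/s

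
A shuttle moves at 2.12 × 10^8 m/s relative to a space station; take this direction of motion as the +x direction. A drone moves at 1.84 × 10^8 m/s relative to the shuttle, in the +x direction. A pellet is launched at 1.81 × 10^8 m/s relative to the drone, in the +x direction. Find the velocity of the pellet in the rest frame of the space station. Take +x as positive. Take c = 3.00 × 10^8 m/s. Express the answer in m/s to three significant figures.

2.94 × 10^8 m/s

Apply u = (u' + v)/(1 + u'v/c²) successively, working outward toward the space station.
(Dividing each given speed by c = 3.00 × 10^8 m/s to work in units of c.)
Start: velocity of the shuttle relative to the space station = 0.7067c.
Compose with the drone (u' = 0.613 in the shuttle frame): u_1 = (0.613 + 0.707) / (1 + 0.613·0.707) = 1.3200/1.4334 = 0.9209.
Compose with the pellet (u' = 0.603 in the drone frame): u_2 = (0.603 + 0.921) / (1 + 0.603·0.921) = 1.5242/1.5556 = 0.9798.
So u = 0.9798 × 3.00 × 10^8 m/s.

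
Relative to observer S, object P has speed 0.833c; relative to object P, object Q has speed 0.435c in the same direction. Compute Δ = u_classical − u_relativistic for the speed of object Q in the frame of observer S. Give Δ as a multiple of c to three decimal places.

Δ = 0.337c

Galilean: u_cl = 0.435 + 0.833 = 1.2680.
Relativistic: u_rel = (0.435 + 0.833) / (1 + 0.435·0.833) = 1.2680/1.3624 = 0.9307.
Δ = 1.2680 − 0.9307 = 0.3373.
(The classical prediction exceeds c; the relativistic result does not.)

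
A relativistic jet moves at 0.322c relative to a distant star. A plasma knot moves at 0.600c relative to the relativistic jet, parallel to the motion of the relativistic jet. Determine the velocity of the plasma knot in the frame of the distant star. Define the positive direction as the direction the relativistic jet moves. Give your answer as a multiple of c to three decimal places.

With v = 0.322 and u' = 0.600 (in units of c),
u = (u' + v)/(1 + u'v/c²):
u = (0.600 + 0.322) / (1 + 0.600·0.322) = 0.9220/1.1932 = 0.7727

0.773c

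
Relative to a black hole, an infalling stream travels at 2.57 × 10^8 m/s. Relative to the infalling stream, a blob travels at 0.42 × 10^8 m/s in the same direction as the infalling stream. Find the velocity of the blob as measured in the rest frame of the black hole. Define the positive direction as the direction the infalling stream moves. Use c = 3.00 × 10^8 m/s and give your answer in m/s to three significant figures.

In units of c (dividing by 3.00 × 10^8 m/s): v = 0.857, u' = 0.140.
u = (u' + v)/(1 + u'v/c²):
u = (0.140 + 0.857) / (1 + 0.140·0.857) = 0.9967/1.1199 = 0.8899
Converting back: u = 0.8899 × 3.00 × 10^8 m/s.

2.67 × 10^8 m/s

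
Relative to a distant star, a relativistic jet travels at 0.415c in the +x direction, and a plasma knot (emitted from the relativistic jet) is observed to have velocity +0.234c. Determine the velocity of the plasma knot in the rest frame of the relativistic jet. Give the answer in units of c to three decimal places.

Invert the composition law: u' = (u − v)/(1 − uv/c²).
u' = (0.234 − 0.415) / (1 − (0.234)(0.415)) = -0.1810/0.9029 = -0.2005.

-0.200c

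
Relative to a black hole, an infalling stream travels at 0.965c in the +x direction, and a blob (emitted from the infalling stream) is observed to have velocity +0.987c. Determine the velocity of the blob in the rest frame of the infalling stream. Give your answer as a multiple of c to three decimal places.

Invert the composition law: u' = (u − v)/(1 − uv/c²).
u' = (0.987 − 0.965) / (1 − (0.987)(0.965)) = 0.0220/0.0475 = 0.4627.

+0.463c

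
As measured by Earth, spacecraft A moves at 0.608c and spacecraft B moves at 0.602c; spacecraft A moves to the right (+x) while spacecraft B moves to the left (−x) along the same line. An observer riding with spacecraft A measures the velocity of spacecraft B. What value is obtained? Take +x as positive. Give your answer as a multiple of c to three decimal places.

-0.886c

β_A = 0.608, β_B = -0.602.
Transform to A's frame with the inverse velocity-addition law: u' = (u − v)/(1 − uv/c²), taking u = β_B and v = β_A.
u' = (-0.602 − 0.608) / (1 − (0.608)(-0.602)) = -1.2100/1.3660 = -0.8858.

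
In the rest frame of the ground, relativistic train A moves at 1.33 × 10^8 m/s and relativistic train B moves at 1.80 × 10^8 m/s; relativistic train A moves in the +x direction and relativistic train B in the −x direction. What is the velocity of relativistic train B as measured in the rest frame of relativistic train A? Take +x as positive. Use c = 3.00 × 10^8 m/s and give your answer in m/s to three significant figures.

β_A = 0.443, β_B = -0.600 (dividing each by c = 3.00 × 10^8 m/s).
Transform to A's frame with the inverse velocity-addition law: u' = (u − v)/(1 − uv/c²), taking u = β_B and v = β_A.
u' = (-0.600 − 0.443) / (1 − (0.443)(-0.600)) = -1.0433/1.2660 = -0.8241.
u' = -0.8241 × 3.00 × 10^8 m/s.

-2.47 × 10^8 m/s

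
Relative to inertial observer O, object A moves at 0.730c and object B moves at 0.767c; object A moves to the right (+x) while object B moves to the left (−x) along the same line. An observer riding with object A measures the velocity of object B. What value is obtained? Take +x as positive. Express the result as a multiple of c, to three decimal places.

-0.960c

β_A = 0.730, β_B = -0.767.
Transform to A's frame with the inverse velocity-addition law: u' = (u − v)/(1 − uv/c²), taking u = β_B and v = β_A.
u' = (-0.767 − 0.730) / (1 − (0.730)(-0.767)) = -1.4970/1.5599 = -0.9597.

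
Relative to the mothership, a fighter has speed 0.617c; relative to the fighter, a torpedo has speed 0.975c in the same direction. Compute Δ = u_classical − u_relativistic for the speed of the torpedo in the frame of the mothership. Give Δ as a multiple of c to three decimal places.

Galilean: u_cl = 0.975 + 0.617 = 1.5920.
Relativistic: u_rel = (0.975 + 0.617) / (1 + 0.975·0.617) = 1.5920/1.6016 = 0.9940.
Δ = 1.5920 − 0.9940 = 0.5980.
(The classical prediction exceeds c; the relativistic result does not.)

Δ = 0.598c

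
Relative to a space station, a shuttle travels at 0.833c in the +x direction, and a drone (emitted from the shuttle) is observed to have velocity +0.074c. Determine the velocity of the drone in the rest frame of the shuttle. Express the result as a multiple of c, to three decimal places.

Invert the composition law: u' = (u − v)/(1 − uv/c²).
u' = (0.074 − 0.833) / (1 − (0.074)(0.833)) = -0.7590/0.9384 = -0.8089.

-0.809c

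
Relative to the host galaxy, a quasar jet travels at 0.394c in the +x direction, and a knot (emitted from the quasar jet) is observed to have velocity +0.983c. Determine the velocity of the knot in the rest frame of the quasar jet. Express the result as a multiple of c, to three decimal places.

+0.961c

Invert the composition law: u' = (u − v)/(1 − uv/c²).
u' = (0.983 − 0.394) / (1 − (0.983)(0.394)) = 0.5890/0.6127 = 0.9613.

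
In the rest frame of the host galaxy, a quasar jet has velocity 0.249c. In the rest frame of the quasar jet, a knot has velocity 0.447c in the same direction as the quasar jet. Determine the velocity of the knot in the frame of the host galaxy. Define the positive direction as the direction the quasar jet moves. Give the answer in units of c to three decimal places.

0.626c

With v = 0.249 and u' = 0.447 (in units of c),
u = (u' + v)/(1 + u'v/c²):
u = (0.447 + 0.249) / (1 + 0.447·0.249) = 0.6960/1.1113 = 0.6263
(Galilean addition would give +0.696c.)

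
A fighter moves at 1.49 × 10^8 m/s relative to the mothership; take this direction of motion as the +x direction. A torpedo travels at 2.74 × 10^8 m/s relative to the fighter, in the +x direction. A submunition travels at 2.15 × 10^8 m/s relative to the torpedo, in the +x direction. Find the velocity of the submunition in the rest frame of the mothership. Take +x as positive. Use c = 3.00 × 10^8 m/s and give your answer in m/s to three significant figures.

Apply u = (u' + v)/(1 + u'v/c²) successively, working outward toward the mothership.
(Dividing each given speed by c = 3.00 × 10^8 m/s to work in units of c.)
Start: velocity of the fighter relative to the mothership = 0.4967c.
Compose with the torpedo (u' = 0.913 in the fighter frame): u_1 = (0.913 + 0.497) / (1 + 0.913·0.497) = 1.4100/1.4536 = 0.9700.
Compose with the submunition (u' = 0.717 in the torpedo frame): u_2 = (0.717 + 0.970) / (1 + 0.717·0.970) = 1.6867/1.6952 = 0.9950.
So u = 0.9950 × 3.00 × 10^8 m/s.

2.98 × 10^8 m/s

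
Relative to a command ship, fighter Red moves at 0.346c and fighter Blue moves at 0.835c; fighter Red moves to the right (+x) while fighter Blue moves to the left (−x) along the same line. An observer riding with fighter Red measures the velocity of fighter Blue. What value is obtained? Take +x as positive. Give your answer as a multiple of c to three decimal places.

β_A = 0.346, β_B = -0.835.
Transform to A's frame with the inverse velocity-addition law: u' = (u − v)/(1 − uv/c²), taking u = β_B and v = β_A.
u' = (-0.835 − 0.346) / (1 − (0.346)(-0.835)) = -1.1810/1.2889 = -0.9163.

-0.916c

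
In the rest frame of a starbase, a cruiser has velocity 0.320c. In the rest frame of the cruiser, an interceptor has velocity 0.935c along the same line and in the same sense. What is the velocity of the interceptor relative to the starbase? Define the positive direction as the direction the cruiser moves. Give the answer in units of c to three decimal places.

0.966c

With v = 0.320 and u' = 0.935 (in units of c),
u = (u' + v)/(1 + u'v/c²):
u = (0.935 + 0.320) / (1 + 0.935·0.320) = 1.2550/1.2992 = 0.9660
(Galilean addition would give +1.255c, exceeding c.)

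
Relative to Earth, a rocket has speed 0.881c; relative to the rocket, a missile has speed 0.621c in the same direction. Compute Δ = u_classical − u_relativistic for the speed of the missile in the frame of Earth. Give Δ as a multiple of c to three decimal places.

Galilean: u_cl = 0.621 + 0.881 = 1.5020.
Relativistic: u_rel = (0.621 + 0.881) / (1 + 0.621·0.881) = 1.5020/1.5471 = 0.9708.
Δ = 1.5020 − 0.9708 = 0.5312.
(The classical prediction exceeds c; the relativistic result does not.)

Δ = 0.531c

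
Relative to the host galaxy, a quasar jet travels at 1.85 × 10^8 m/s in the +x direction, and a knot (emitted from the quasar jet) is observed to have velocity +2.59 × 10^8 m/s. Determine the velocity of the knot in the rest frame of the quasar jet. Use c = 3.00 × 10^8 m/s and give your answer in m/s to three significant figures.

+1.58 × 10^8 m/s

v = 0.617c, u = 0.863c.
Invert the composition law: u' = (u − v)/(1 − uv/c²).
u' = (0.863 − 0.617) / (1 − (0.863)(0.617)) = 0.2467/0.4676 = 0.5275.
u' = 0.5275 × 3.00 × 10^8 m/s.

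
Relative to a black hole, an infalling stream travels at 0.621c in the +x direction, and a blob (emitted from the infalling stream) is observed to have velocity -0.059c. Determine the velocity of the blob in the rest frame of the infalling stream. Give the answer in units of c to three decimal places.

Invert the composition law: u' = (u − v)/(1 − uv/c²).
u' = (-0.059 − 0.621) / (1 − (-0.059)(0.621)) = -0.6800/1.0366 = -0.6560.

-0.656c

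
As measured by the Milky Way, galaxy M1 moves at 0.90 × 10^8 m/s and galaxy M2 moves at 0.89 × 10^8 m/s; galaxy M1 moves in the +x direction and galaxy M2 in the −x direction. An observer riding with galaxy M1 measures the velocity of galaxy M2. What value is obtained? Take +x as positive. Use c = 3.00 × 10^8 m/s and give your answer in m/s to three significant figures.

β_A = 0.300, β_B = -0.297 (dividing each by c = 3.00 × 10^8 m/s).
Transform to A's frame with the inverse velocity-addition law: u' = (u − v)/(1 − uv/c²), taking u = β_B and v = β_A.
u' = (-0.297 − 0.300) / (1 − (0.300)(-0.297)) = -0.5967/1.0890 = -0.5479.
u' = -0.5479 × 3.00 × 10^8 m/s.

-1.64 × 10^8 m/s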